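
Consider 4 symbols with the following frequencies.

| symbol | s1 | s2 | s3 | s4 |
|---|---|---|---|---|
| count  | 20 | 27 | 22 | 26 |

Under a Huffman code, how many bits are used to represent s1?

2

Huffman merges, smallest pair first:
s1(20) + s3(22) → 42
s4(26) + s2(27) → 53
42 + 53 → 95
s1 sits 2 levels below the root, so its codeword is 2 bits.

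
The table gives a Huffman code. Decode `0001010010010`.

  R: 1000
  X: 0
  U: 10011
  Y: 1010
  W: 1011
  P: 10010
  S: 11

XXXYXP

Read left to right; each codeword is recognised as soon as it completes (prefix code):
  0→X | 0→X | 0→X | 1010→Y | 0→X | 10010→P
Decoded message: XXXYXP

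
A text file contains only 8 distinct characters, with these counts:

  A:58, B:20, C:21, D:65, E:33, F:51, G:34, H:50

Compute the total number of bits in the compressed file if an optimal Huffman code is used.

972

Merge the two smallest weights repeatedly:
B(20) + C(21) → 41
E(33) + G(34) → 67
41 + H(50) → 91
F(51) + A(58) → 109
D(65) + 67 → 132
91 + 109 → 200
132 + 200 → 332
Each symbol's bit-cost is frequency × depth; summing gives 972 bits (equivalently 41 + 67 + 91 + 109 + 132 + 200 + 332).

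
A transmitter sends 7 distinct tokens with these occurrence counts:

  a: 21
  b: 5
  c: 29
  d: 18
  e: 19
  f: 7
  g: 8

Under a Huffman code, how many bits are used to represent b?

4

Build the tree from the bottom:
b(5) + f(7) → 12
g(8) + 12 → 20
d(18) + e(19) → 37
20 + a(21) → 41
c(29) + 37 → 66
41 + 66 → 107
b's leaf is at depth 4, giving a 4-bit codeword.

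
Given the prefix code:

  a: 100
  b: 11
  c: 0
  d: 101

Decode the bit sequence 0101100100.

Read left to right; each codeword is recognised as soon as it completes (prefix code):
  0→c | 101→d | 100→a | 100→a
Decoded message: cdaa

cdaa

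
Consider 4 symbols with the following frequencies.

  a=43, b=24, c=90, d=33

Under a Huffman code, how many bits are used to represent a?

2

Repeatedly merge the two smallest:
merge b(24) and d(33): 57
merge a(43) and 57: 100
merge c(90) and 100: 190
a's leaf is at depth 2, giving a 2-bit codeword.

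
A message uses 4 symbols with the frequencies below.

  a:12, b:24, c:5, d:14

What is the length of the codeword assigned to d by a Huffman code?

2

Build the tree from the bottom:
c(5) + a(12) → 17
d(14) + 17 → 31
b(24) + 31 → 55
d sits 2 levels below the root, so its codeword is 2 bits.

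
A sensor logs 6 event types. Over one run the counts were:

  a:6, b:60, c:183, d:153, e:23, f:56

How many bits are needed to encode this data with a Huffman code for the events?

Build the Huffman tree bottom-up:
a(6) + e(23) → 29
29 + f(56) → 85
b(60) + 85 → 145
145 + d(153) → 298
c(183) + 298 → 481
Total encoded bits = sum of merged weights = 29 + 85 + 145 + 298 + 481 = 1038.

1038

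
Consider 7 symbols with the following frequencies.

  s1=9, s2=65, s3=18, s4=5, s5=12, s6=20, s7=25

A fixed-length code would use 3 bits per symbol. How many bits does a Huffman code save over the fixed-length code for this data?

Fixed-length: 3 bits × 154 symbols = 462 bits.
Huffman merges:
combine s4(5), s1(9) → 14
combine s5(12), 14 → 26
combine s3(18), s6(20) → 38
combine s7(25), 26 → 51
combine 38, 51 → 89
combine s2(65), 89 → 154
Huffman total = 14 + 26 + 38 + 51 + 89 + 154 = 372 bits.
Saving = 462 − 372 = 90 bits.

90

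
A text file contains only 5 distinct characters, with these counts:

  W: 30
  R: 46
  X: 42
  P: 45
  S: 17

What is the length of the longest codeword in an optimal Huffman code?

3

Merge the two lowest-weight nodes at each step:
combine S(17), W(30) → 47
combine X(42), P(45) → 87
combine R(46), 47 → 93
combine 87, 93 → 180
The first pair merged (S, W) ends up deepest, at depth 3.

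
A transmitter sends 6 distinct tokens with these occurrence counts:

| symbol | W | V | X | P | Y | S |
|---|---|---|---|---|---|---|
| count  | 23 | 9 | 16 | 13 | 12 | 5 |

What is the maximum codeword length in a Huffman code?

3

Merge the two lowest-weight nodes at each step:
merge S(5) and V(9): 14
merge Y(12) and P(13): 25
merge 14 and X(16): 30
merge W(23) and 25: 48
merge 30 and 48: 78
Maximum depth reached is 3.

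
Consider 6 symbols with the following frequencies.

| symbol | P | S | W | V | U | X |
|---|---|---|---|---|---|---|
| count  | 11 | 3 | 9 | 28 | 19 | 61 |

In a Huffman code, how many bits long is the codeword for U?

Build the tree from the bottom:
S(3) + W(9) → 12
P(11) + 12 → 23
U(19) + 23 → 42
V(28) + 42 → 70
X(61) + 70 → 131
U sits 3 levels below the root, so its codeword is 3 bits.

3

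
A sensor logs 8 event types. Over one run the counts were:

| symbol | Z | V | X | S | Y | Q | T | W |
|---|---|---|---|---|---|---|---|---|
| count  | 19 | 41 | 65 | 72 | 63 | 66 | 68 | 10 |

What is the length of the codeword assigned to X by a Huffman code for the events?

3

Repeatedly merge the two smallest:
merge W(10) and Z(19): 29
merge 29 and V(41): 70
merge Y(63) and X(65): 128
merge Q(66) and T(68): 134
merge 70 and S(72): 142
merge 128 and 134: 262
merge 142 and 262: 404
X's leaf is at depth 3, giving a 3-bit codeword.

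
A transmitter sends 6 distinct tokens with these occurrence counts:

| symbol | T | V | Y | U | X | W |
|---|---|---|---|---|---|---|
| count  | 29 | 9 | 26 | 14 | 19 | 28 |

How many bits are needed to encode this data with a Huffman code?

315

Build the Huffman tree bottom-up:
combine V(9), U(14) → 23
combine X(19), 23 → 42
combine Y(26), W(28) → 54
combine T(29), 42 → 71
combine 54, 71 → 125
Total encoded bits = sum of merged weights = 23 + 42 + 54 + 71 + 125 = 315.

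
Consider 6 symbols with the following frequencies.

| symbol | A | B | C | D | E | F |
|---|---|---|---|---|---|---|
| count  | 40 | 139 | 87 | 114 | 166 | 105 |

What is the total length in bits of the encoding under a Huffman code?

Build the Huffman tree bottom-up:
combine A(40), C(87) → 127
combine F(105), D(114) → 219
combine 127, B(139) → 266
combine E(166), 219 → 385
combine 266, 385 → 651
Each symbol's bit-cost is frequency × depth; summing gives 1648 bits (equivalently 127 + 219 + 266 + 385 + 651).

1648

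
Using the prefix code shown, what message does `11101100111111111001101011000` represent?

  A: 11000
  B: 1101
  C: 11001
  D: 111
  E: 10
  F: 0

DFCDDCEEA

Read left to right; each codeword is recognised as soon as it completes (prefix code):
  111→D | 0→F | 11001→C | 111→D | 111→D | 11001→C | 10→E | 10→E | 11000→A
Decoded message: DFCDDCEEA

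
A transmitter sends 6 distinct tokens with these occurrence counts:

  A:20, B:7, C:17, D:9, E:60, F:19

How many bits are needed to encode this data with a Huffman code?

292

Build the Huffman tree bottom-up:
B(7) + D(9) → 16
16 + C(17) → 33
F(19) + A(20) → 39
33 + 39 → 72
E(60) + 72 → 132
Each symbol's bit-cost is frequency × depth; summing gives 292 bits (equivalently 16 + 33 + 39 + 72 + 132).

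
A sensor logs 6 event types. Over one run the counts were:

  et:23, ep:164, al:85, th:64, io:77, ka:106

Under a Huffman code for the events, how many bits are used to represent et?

Build the tree from the bottom:
merge et(23) and th(64): 87
merge io(77) and al(85): 162
merge 87 and ka(106): 193
merge 162 and ep(164): 326
merge 193 and 326: 519
et's leaf is at depth 3, giving a 3-bit codeword.

3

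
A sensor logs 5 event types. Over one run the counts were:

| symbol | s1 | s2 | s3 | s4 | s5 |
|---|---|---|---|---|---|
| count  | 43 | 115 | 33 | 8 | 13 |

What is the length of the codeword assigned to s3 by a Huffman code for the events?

Repeatedly merge the two smallest:
merge s4(8) and s5(13): 21
merge 21 and s3(33): 54
merge s1(43) and 54: 97
merge 97 and s2(115): 212
s3's leaf is at depth 3, giving a 3-bit codeword.

3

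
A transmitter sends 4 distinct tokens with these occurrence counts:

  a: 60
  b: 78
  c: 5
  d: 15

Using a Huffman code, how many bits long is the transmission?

Build the Huffman tree bottom-up:
c(5) + d(15) → 20
20 + a(60) → 80
b(78) + 80 → 158
Total encoded bits = sum of merged weights = 20 + 80 + 158 = 258.

258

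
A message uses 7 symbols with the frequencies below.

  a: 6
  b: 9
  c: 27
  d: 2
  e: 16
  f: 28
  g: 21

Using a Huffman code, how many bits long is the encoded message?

Merge the two smallest weights repeatedly:
merge d(2) and a(6): 8
merge 8 and b(9): 17
merge e(16) and 17: 33
merge g(21) and c(27): 48
merge f(28) and 33: 61
merge 48 and 61: 109
Total encoded bits = sum of merged weights = 8 + 17 + 33 + 48 + 61 + 109 = 276.

276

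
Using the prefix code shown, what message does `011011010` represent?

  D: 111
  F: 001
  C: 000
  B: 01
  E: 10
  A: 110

Read left to right; each codeword is recognised as soon as it completes (prefix code):
  01→B | 10→E | 110→A | 10→E
Decoded message: BEAE

BEAE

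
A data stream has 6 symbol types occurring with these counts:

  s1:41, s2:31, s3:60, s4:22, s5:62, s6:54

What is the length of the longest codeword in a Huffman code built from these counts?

Merge the two lowest-weight nodes at each step:
combine s4(22), s2(31) → 53
combine s1(41), 53 → 94
combine s6(54), s3(60) → 114
combine s5(62), 94 → 156
combine 114, 156 → 270
The first pair merged (s4, s2) ends up deepest, at depth 4.

4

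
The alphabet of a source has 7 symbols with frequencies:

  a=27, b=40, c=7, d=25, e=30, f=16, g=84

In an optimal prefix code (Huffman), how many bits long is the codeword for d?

Repeatedly merge the two smallest:
c(7) + f(16) → 23
23 + d(25) → 48
a(27) + e(30) → 57
b(40) + 48 → 88
57 + g(84) → 141
88 + 141 → 229
d sits 3 levels below the root, so its codeword is 3 bits.

3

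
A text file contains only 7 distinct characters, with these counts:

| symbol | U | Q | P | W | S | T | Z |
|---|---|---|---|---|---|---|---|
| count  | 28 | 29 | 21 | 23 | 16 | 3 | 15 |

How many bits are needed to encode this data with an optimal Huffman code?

Merge the two smallest weights repeatedly:
merge T(3) and Z(15): 18
merge S(16) and 18: 34
merge P(21) and W(23): 44
merge U(28) and Q(29): 57
merge 34 and 44: 78
merge 57 and 78: 135
Total encoded bits = sum of merged weights = 18 + 34 + 44 + 57 + 78 + 135 = 366.

366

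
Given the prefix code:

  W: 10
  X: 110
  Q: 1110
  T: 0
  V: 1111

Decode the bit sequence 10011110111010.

WTVTQW

Read left to right; each codeword is recognised as soon as it completes (prefix code):
  10→W | 0→T | 1111→V | 0→T | 1110→Q | 10→W
Decoded message: WTVTQW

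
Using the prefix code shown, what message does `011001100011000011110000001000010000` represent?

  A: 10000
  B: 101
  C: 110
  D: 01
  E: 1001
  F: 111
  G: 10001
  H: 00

DEGAFAHAA

Read left to right; each codeword is recognised as soon as it completes (prefix code):
  01→D | 1001→E | 10001→G | 10000→A | 111→F | 10000→A | 00→H | 10000→A | 10000→A
Decoded message: DEGAFAHAA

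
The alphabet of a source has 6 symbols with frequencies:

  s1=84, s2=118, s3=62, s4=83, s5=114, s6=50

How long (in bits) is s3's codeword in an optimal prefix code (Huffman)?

Build the tree from the bottom:
merge s6(50) and s3(62): 112
merge s4(83) and s1(84): 167
merge 112 and s5(114): 226
merge s2(118) and 167: 285
merge 226 and 285: 511
s3 sits 3 levels below the root, so its codeword is 3 bits.

3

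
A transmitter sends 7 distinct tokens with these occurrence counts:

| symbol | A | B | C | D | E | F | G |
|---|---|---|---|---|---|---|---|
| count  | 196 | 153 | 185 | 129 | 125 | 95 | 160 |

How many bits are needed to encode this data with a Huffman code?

2933

Merge the two smallest weights repeatedly:
combine F(95), E(125) → 220
combine D(129), B(153) → 282
combine G(160), C(185) → 345
combine A(196), 220 → 416
combine 282, 345 → 627
combine 416, 627 → 1043
Each symbol's bit-cost is frequency × depth; summing gives 2933 bits (equivalently 220 + 282 + 345 + 416 + 627 + 1043).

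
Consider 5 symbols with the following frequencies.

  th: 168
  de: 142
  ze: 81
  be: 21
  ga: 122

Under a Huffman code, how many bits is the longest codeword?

Merge the two lowest-weight nodes at each step:
combine be(21), ze(81) → 102
combine 102, ga(122) → 224
combine de(142), th(168) → 310
combine 224, 310 → 534
The rarest symbols sit at the bottom; the longest codeword is 3 bits.

3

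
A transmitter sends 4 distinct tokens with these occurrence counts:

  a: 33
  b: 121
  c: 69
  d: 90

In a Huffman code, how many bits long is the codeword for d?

Build the tree from the bottom:
combine a(33), c(69) → 102
combine d(90), 102 → 192
combine b(121), 192 → 313
The subtree containing d is merged 2 times, so code length = 2.

2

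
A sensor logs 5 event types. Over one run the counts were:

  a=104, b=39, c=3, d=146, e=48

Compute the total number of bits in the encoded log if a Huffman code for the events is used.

666

Greedily combine the two least-frequent nodes:
merge c(3) and b(39): 42
merge 42 and e(48): 90
merge 90 and a(104): 194
merge d(146) and 194: 340
Each symbol's bit-cost is frequency × depth; summing gives 666 bits (equivalently 42 + 90 + 194 + 340).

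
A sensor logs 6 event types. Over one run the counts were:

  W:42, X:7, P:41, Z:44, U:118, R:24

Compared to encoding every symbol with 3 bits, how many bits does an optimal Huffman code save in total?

205

Fixed-length: 3 bits × 276 symbols = 828 bits.
Huffman merges:
X(7) + R(24) → 31
31 + P(41) → 72
W(42) + Z(44) → 86
72 + 86 → 158
U(118) + 158 → 276
Huffman total = 31 + 72 + 86 + 158 + 276 = 623 bits.
Saving = 828 − 623 = 205 bits.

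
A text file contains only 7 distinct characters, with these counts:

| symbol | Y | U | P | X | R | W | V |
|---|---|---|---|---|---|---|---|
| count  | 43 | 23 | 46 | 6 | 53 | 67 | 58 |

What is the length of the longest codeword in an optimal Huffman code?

Merge the two lowest-weight nodes at each step:
X(6) + U(23) → 29
29 + Y(43) → 72
P(46) + R(53) → 99
V(58) + W(67) → 125
72 + 99 → 171
125 + 171 → 296
Maximum depth reached is 4.

4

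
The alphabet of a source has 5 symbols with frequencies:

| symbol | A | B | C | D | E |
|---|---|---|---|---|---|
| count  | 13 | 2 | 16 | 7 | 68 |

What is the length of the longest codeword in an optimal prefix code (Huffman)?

Merge the two lowest-weight nodes at each step:
combine B(2), D(7) → 9
combine 9, A(13) → 22
combine C(16), 22 → 38
combine 38, E(68) → 106
Maximum depth reached is 4.

4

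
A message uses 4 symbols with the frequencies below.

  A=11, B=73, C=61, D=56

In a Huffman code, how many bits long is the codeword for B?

Repeatedly merge the two smallest:
combine A(11), D(56) → 67
combine C(61), 67 → 128
combine B(73), 128 → 201
B is merged only at the final step, so code length = 1.

1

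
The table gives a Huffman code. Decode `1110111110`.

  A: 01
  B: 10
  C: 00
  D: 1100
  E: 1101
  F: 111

Read left to right; each codeword is recognised as soon as it completes (prefix code):
  111→F | 01→A | 111→F | 10→B
Decoded message: FAFB

FAFB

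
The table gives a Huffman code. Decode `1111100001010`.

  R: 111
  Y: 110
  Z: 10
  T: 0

Read left to right; each codeword is recognised as soon as it completes (prefix code):
  111→R | 110→Y | 0→T | 0→T | 0→T | 10→Z | 10→Z
Decoded message: RYTTTZZ

RYTTTZZ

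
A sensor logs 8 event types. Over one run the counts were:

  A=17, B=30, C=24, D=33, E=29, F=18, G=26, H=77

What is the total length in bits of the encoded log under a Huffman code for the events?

720

Greedily combine the two least-frequent nodes:
merge A(17) and F(18): 35
merge C(24) and G(26): 50
merge E(29) and B(30): 59
merge D(33) and 35: 68
merge 50 and 59: 109
merge 68 and H(77): 145
merge 109 and 145: 254
The encoded length is the sum of every internal node's weight: 35 + 50 + 59 + 68 + 109 + 145 + 254 = 720 bits.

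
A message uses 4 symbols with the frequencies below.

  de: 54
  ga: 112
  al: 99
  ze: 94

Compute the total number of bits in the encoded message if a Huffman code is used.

Build the Huffman tree bottom-up:
combine de(54), ze(94) → 148
combine al(99), ga(112) → 211
combine 148, 211 → 359
Total encoded bits = sum of merged weights = 148 + 211 + 359 = 718.

718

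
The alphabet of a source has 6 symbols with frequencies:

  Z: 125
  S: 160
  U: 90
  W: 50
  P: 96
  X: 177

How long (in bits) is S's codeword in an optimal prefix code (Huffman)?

Repeatedly merge the two smallest:
merge W(50) and U(90): 140
merge P(96) and Z(125): 221
merge 140 and S(160): 300
merge X(177) and 221: 398
merge 300 and 398: 698
S sits 2 levels below the root, so its codeword is 2 bits.

2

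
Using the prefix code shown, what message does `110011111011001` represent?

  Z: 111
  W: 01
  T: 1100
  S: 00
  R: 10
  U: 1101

Read left to right; each codeword is recognised as soon as it completes (prefix code):
  1100→T | 111→Z | 1101→U | 10→R | 01→W
Decoded message: TZURW

TZURW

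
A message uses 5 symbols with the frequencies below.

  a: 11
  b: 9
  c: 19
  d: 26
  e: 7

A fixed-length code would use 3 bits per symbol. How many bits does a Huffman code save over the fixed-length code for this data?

56

Fixed-length: 3 bits × 72 symbols = 216 bits.
Huffman merges:
merge e(7) and b(9): 16
merge a(11) and 16: 27
merge c(19) and d(26): 45
merge 27 and 45: 72
Huffman total = 16 + 27 + 45 + 72 = 160 bits.
Saving = 216 − 160 = 56 bits.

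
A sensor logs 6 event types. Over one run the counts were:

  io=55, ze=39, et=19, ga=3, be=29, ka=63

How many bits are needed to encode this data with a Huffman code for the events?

Greedily combine the two least-frequent nodes:
ga(3) + et(19) → 22
22 + be(29) → 51
ze(39) + 51 → 90
io(55) + ka(63) → 118
90 + 118 → 208
Total encoded bits = sum of merged weights = 22 + 51 + 90 + 118 + 208 = 489.

489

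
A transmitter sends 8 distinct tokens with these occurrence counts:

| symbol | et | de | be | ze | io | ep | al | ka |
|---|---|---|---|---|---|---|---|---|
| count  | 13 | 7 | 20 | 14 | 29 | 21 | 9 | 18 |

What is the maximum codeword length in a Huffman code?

Merge the two lowest-weight nodes at each step:
de(7) + al(9) → 16
et(13) + ze(14) → 27
16 + ka(18) → 34
be(20) + ep(21) → 41
27 + io(29) → 56
34 + 41 → 75
56 + 75 → 131
The first pair merged (de, al) ends up deepest, at depth 4.

4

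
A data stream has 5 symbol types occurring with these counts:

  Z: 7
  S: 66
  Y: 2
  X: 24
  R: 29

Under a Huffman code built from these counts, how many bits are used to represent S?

Repeatedly merge the two smallest:
Y(2) + Z(7) → 9
9 + X(24) → 33
R(29) + 33 → 62
62 + S(66) → 128
S sits one level below the root: a 1-bit codeword.

1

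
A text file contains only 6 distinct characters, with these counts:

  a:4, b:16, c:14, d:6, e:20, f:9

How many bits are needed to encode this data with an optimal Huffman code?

Greedily combine the two least-frequent nodes:
merge a(4) and d(6): 10
merge f(9) and 10: 19
merge c(14) and b(16): 30
merge 19 and e(20): 39
merge 30 and 39: 69
Total encoded bits = sum of merged weights = 10 + 19 + 30 + 39 + 69 = 167.

167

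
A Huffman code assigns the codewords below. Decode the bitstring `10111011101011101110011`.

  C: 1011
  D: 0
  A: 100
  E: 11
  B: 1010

CCBECAE

Read left to right; each codeword is recognised as soon as it completes (prefix code):
  1011→C | 1011→C | 1010→B | 11→E | 1011→C | 100→A | 11→E
Decoded message: CCBECAE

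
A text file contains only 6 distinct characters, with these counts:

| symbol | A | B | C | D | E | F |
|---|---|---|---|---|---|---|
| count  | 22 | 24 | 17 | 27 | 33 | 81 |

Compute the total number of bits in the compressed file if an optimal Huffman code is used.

Merge the two smallest weights repeatedly:
C(17) + A(22) → 39
B(24) + D(27) → 51
E(33) + 39 → 72
51 + 72 → 123
F(81) + 123 → 204
Each symbol's bit-cost is frequency × depth; summing gives 489 bits (equivalently 39 + 51 + 72 + 123 + 204).

489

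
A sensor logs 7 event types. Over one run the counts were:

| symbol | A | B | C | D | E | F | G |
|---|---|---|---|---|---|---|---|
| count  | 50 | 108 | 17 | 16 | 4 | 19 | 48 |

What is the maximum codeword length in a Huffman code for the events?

4

Merge the two lowest-weight nodes at each step:
combine E(4), D(16) → 20
combine C(17), F(19) → 36
combine 20, 36 → 56
combine G(48), A(50) → 98
combine 56, 98 → 154
combine B(108), 154 → 262
Maximum depth reached is 4.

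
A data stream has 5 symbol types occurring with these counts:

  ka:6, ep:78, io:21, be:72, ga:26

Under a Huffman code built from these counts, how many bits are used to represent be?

2

Huffman merges, smallest pair first:
merge ka(6) and io(21): 27
merge ga(26) and 27: 53
merge 53 and be(72): 125
merge ep(78) and 125: 203
The subtree containing be is merged 2 times, so code length = 2.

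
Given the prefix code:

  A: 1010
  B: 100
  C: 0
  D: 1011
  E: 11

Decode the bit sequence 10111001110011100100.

Read left to right; each codeword is recognised as soon as it completes (prefix code):
  1011→D | 100→B | 11→E | 100→B | 11→E | 100→B | 100→B
Decoded message: DBEBEBB

DBEBEBB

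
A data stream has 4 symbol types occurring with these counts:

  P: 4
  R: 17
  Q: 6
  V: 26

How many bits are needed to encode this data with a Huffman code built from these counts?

Greedily combine the two least-frequent nodes:
combine P(4), Q(6) → 10
combine 10, R(17) → 27
combine V(26), 27 → 53
Total encoded bits = sum of merged weights = 10 + 27 + 53 = 90.

90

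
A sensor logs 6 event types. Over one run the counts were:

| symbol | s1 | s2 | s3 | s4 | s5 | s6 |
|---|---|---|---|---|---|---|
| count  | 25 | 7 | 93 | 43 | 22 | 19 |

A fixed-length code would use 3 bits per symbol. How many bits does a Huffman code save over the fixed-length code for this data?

160

Fixed-length: 3 bits × 209 symbols = 627 bits.
Huffman merges:
combine s2(7), s6(19) → 26
combine s5(22), s1(25) → 47
combine 26, s4(43) → 69
combine 47, 69 → 116
combine s3(93), 116 → 209
Huffman total = 26 + 47 + 69 + 116 + 209 = 467 bits.
Saving = 627 − 467 = 160 bits.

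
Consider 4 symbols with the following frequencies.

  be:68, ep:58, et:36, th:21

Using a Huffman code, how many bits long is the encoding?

355

Greedily combine the two least-frequent nodes:
th(21) + et(36) → 57
57 + ep(58) → 115
be(68) + 115 → 183
The encoded length is the sum of every internal node's weight: 57 + 115 + 183 = 355 bits.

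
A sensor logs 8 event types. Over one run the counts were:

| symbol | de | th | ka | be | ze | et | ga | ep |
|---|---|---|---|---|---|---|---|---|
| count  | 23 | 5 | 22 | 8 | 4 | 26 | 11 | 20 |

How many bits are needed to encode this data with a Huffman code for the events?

334

Merge the two smallest weights repeatedly:
merge ze(4) and th(5): 9
merge be(8) and 9: 17
merge ga(11) and 17: 28
merge ep(20) and ka(22): 42
merge de(23) and et(26): 49
merge 28 and 42: 70
merge 49 and 70: 119
Total encoded bits = sum of merged weights = 9 + 17 + 28 + 42 + 49 + 70 + 119 = 334.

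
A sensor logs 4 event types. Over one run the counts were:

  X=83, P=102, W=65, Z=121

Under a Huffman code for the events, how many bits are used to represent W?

2

Repeatedly merge the two smallest:
combine W(65), X(83) → 148
combine P(102), Z(121) → 223
combine 148, 223 → 371
W sits 2 levels below the root, so its codeword is 2 bits.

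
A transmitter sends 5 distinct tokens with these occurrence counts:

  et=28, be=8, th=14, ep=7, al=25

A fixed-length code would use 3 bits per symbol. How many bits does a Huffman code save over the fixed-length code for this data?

Fixed-length: 3 bits × 82 symbols = 246 bits.
Huffman merges:
ep(7) + be(8) → 15
th(14) + 15 → 29
al(25) + et(28) → 53
29 + 53 → 82
Huffman total = 15 + 29 + 53 + 82 = 179 bits.
Saving = 246 − 179 = 67 bits.

67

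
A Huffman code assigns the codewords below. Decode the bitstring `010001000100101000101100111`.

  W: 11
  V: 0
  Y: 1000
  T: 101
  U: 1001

VYYUVYTUW

Read left to right; each codeword is recognised as soon as it completes (prefix code):
  0→V | 1000→Y | 1000→Y | 1001→U | 0→V | 1000→Y | 101→T | 1001→U | 11→W
Decoded message: VYYUVYTUW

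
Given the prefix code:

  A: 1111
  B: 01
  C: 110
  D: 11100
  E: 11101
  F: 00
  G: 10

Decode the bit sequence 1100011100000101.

Read left to right; each codeword is recognised as soon as it completes (prefix code):
  110→C | 00→F | 11100→D | 00→F | 01→B | 01→B
Decoded message: CFDFBB

CFDFBB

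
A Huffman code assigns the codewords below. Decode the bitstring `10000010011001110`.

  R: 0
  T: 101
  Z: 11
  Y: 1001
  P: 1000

Read left to right; each codeword is recognised as soon as it completes (prefix code):
  1000→P | 0→R | 0→R | 1001→Y | 1001→Y | 11→Z | 0→R
Decoded message: PRRYYZR

PRRYYZR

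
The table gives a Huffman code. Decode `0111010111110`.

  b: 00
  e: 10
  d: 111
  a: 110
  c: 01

Read left to right; each codeword is recognised as soon as it completes (prefix code):
  01→c | 110→a | 10→e | 111→d | 110→a
Decoded message: caeda

caeda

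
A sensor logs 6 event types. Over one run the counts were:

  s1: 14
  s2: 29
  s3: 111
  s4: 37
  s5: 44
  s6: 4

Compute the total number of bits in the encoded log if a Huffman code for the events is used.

Build the Huffman tree bottom-up:
merge s6(4) and s1(14): 18
merge 18 and s2(29): 47
merge s4(37) and s5(44): 81
merge 47 and 81: 128
merge s3(111) and 128: 239
Total encoded bits = sum of merged weights = 18 + 47 + 81 + 128 + 239 = 513.

513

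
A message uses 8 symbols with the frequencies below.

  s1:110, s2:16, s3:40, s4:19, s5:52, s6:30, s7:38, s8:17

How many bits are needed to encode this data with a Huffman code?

Merge the two smallest weights repeatedly:
merge s2(16) and s8(17): 33
merge s4(19) and s6(30): 49
merge 33 and s7(38): 71
merge s3(40) and 49: 89
merge s5(52) and 71: 123
merge 89 and s1(110): 199
merge 123 and 199: 322
The encoded length is the sum of every internal node's weight: 33 + 49 + 71 + 89 + 123 + 199 + 322 = 886 bits.

886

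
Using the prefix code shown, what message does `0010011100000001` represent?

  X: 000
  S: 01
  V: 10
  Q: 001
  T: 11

Read left to right; each codeword is recognised as soon as it completes (prefix code):
  001→Q | 001→Q | 11→T | 000→X | 000→X | 01→S
Decoded message: QQTXXS

QQTXXS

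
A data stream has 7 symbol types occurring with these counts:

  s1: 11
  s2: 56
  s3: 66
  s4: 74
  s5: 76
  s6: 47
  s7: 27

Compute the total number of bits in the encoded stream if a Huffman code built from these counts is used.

959

Merge the two smallest weights repeatedly:
merge s1(11) and s7(27): 38
merge 38 and s6(47): 85
merge s2(56) and s3(66): 122
merge s4(74) and s5(76): 150
merge 85 and 122: 207
merge 150 and 207: 357
Each symbol's bit-cost is frequency × depth; summing gives 959 bits (equivalently 38 + 85 + 122 + 150 + 207 + 357).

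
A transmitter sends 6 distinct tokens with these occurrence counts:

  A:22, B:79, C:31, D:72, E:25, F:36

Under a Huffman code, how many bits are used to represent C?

Build the tree from the bottom:
A(22) + E(25) → 47
C(31) + F(36) → 67
47 + 67 → 114
D(72) + B(79) → 151
114 + 151 → 265
The subtree containing C is merged 3 times, so code length = 3.

3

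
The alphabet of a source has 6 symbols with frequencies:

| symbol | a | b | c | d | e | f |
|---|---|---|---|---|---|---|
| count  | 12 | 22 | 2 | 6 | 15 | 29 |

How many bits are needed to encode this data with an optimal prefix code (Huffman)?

Merge the two smallest weights repeatedly:
combine c(2), d(6) → 8
combine 8, a(12) → 20
combine e(15), 20 → 35
combine b(22), f(29) → 51
combine 35, 51 → 86
The encoded length is the sum of every internal node's weight: 8 + 20 + 35 + 51 + 86 = 200 bits.

200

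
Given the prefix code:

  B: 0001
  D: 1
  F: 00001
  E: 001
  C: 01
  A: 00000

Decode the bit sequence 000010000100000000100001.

Read left to right; each codeword is recognised as soon as it completes (prefix code):
  00001→F | 00001→F | 00000→A | 0001→B | 00001→F
Decoded message: FFABF

FFABF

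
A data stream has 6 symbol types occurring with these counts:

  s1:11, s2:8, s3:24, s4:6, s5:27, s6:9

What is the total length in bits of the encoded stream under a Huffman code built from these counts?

Greedily combine the two least-frequent nodes:
combine s4(6), s2(8) → 14
combine s6(9), s1(11) → 20
combine 14, 20 → 34
combine s3(24), s5(27) → 51
combine 34, 51 → 85
Each symbol's bit-cost is frequency × depth; summing gives 204 bits (equivalently 14 + 20 + 34 + 51 + 85).

204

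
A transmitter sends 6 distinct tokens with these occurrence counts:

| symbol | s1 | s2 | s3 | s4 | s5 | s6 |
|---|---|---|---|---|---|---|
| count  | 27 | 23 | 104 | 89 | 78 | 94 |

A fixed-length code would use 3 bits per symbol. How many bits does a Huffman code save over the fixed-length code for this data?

237

Fixed-length: 3 bits × 415 symbols = 1245 bits.
Huffman merges:
s2(23) + s1(27) → 50
50 + s5(78) → 128
s4(89) + s6(94) → 183
s3(104) + 128 → 232
183 + 232 → 415
Huffman total = 50 + 128 + 183 + 232 + 415 = 1008 bits.
Saving = 1245 − 1008 = 237 bits.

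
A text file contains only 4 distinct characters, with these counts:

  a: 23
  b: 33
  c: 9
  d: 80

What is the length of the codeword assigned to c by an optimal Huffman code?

3

Build the tree from the bottom:
combine c(9), a(23) → 32
combine 32, b(33) → 65
combine 65, d(80) → 145
c's leaf is at depth 3, giving a 3-bit codeword.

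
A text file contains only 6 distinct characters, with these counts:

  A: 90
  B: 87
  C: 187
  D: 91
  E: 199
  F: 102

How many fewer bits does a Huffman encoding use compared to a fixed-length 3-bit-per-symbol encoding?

386

Fixed-length: 3 bits × 756 symbols = 2268 bits.
Huffman merges:
merge B(87) and A(90): 177
merge D(91) and F(102): 193
merge 177 and C(187): 364
merge 193 and E(199): 392
merge 364 and 392: 756
Huffman total = 177 + 193 + 364 + 392 + 756 = 1882 bits.
Saving = 2268 − 1882 = 386 bits.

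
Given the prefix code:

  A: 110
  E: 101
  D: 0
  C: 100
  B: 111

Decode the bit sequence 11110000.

BCDD

Read left to right; each codeword is recognised as soon as it completes (prefix code):
  111→B | 100→C | 0→D | 0→D
Decoded message: BCDD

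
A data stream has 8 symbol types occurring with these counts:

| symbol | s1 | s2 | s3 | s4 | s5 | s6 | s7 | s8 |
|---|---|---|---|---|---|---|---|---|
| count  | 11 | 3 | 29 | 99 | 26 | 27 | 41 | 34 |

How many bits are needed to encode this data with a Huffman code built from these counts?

722

Build the Huffman tree bottom-up:
combine s2(3), s1(11) → 14
combine 14, s5(26) → 40
combine s6(27), s3(29) → 56
combine s8(34), 40 → 74
combine s7(41), 56 → 97
combine 74, 97 → 171
combine s4(99), 171 → 270
Each symbol's bit-cost is frequency × depth; summing gives 722 bits (equivalently 14 + 40 + 56 + 74 + 97 + 171 + 270).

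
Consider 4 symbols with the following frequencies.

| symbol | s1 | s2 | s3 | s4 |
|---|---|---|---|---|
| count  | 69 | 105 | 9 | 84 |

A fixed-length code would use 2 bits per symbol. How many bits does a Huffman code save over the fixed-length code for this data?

27

Fixed-length: 2 bits × 267 symbols = 534 bits.
Huffman merges:
s3(9) + s1(69) → 78
78 + s4(84) → 162
s2(105) + 162 → 267
Huffman total = 78 + 162 + 267 = 507 bits.
Saving = 534 − 507 = 27 bits.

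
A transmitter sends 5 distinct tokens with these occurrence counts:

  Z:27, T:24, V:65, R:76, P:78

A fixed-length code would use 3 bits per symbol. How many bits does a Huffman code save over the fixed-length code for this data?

219

Fixed-length: 3 bits × 270 symbols = 810 bits.
Huffman merges:
merge T(24) and Z(27): 51
merge 51 and V(65): 116
merge R(76) and P(78): 154
merge 116 and 154: 270
Huffman total = 51 + 116 + 154 + 270 = 591 bits.
Saving = 810 − 591 = 219 bits.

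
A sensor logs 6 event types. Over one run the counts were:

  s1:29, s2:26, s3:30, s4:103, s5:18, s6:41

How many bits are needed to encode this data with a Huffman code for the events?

579

Merge the two smallest weights repeatedly:
merge s5(18) and s2(26): 44
merge s1(29) and s3(30): 59
merge s6(41) and 44: 85
merge 59 and 85: 144
merge s4(103) and 144: 247
Total encoded bits = sum of merged weights = 44 + 59 + 85 + 144 + 247 = 579.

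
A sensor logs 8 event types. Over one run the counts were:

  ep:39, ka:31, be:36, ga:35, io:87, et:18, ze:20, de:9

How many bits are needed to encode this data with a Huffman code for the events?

765

Build the Huffman tree bottom-up:
de(9) + et(18) → 27
ze(20) + 27 → 47
ka(31) + ga(35) → 66
be(36) + ep(39) → 75
47 + 66 → 113
75 + io(87) → 162
113 + 162 → 275
The encoded length is the sum of every internal node's weight: 27 + 47 + 66 + 75 + 113 + 162 + 275 = 765 bits.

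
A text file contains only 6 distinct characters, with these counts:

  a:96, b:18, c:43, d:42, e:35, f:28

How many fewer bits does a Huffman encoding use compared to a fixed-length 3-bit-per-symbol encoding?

146

Fixed-length: 3 bits × 262 symbols = 786 bits.
Huffman merges:
b(18) + f(28) → 46
e(35) + d(42) → 77
c(43) + 46 → 89
77 + 89 → 166
a(96) + 166 → 262
Huffman total = 46 + 77 + 89 + 166 + 262 = 640 bits.
Saving = 786 − 640 = 146 bits.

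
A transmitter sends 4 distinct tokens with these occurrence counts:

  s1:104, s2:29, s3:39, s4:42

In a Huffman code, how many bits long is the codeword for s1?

1

Repeatedly merge the two smallest:
combine s2(29), s3(39) → 68
combine s4(42), 68 → 110
combine s1(104), 110 → 214
s1 is a child of the root — depth 1, so its codeword is a single bit.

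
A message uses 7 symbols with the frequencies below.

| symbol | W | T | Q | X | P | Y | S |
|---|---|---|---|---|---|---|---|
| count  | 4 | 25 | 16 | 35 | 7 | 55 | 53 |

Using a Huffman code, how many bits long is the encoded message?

Build the Huffman tree bottom-up:
W(4) + P(7) → 11
11 + Q(16) → 27
T(25) + 27 → 52
X(35) + 52 → 87
S(53) + Y(55) → 108
87 + 108 → 195
The encoded length is the sum of every internal node's weight: 11 + 27 + 52 + 87 + 108 + 195 = 480 bits.

480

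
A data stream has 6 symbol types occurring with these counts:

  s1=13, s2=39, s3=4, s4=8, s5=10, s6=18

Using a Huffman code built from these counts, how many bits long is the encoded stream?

Build the Huffman tree bottom-up:
combine s3(4), s4(8) → 12
combine s5(10), 12 → 22
combine s1(13), s6(18) → 31
combine 22, 31 → 53
combine s2(39), 53 → 92
Each symbol's bit-cost is frequency × depth; summing gives 210 bits (equivalently 12 + 22 + 31 + 53 + 92).

210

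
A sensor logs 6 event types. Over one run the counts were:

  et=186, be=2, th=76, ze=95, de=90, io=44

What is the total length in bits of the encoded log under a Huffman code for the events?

Build the Huffman tree bottom-up:
merge be(2) and io(44): 46
merge 46 and th(76): 122
merge de(90) and ze(95): 185
merge 122 and 185: 307
merge et(186) and 307: 493
Total encoded bits = sum of merged weights = 46 + 122 + 185 + 307 + 493 = 1153.

1153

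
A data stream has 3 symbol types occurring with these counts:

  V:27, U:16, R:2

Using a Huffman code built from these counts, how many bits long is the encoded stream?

63

Build the Huffman tree bottom-up:
combine R(2), U(16) → 18
combine 18, V(27) → 45
Total encoded bits = sum of merged weights = 18 + 45 = 63.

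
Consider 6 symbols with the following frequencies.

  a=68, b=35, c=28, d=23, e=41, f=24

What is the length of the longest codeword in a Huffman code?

Merge the two lowest-weight nodes at each step:
merge d(23) and f(24): 47
merge c(28) and b(35): 63
merge e(41) and 47: 88
merge 63 and a(68): 131
merge 88 and 131: 219
Maximum depth reached is 3.

3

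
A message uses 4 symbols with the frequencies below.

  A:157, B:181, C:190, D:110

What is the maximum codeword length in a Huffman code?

2

Merge the two lowest-weight nodes at each step:
combine D(110), A(157) → 267
combine B(181), C(190) → 371
combine 267, 371 → 638
The rarest symbols sit at the bottom; the longest codeword is 2 bits.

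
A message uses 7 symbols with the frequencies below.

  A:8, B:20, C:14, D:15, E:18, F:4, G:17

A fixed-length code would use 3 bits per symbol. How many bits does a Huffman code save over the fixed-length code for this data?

26

Fixed-length: 3 bits × 96 symbols = 288 bits.
Huffman merges:
combine F(4), A(8) → 12
combine 12, C(14) → 26
combine D(15), G(17) → 32
combine E(18), B(20) → 38
combine 26, 32 → 58
combine 38, 58 → 96
Huffman total = 12 + 26 + 32 + 38 + 58 + 96 = 262 bits.
Saving = 288 − 262 = 26 bits.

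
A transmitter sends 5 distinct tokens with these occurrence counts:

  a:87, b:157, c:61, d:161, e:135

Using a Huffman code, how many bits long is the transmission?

1350

Greedily combine the two least-frequent nodes:
c(61) + a(87) → 148
e(135) + 148 → 283
b(157) + d(161) → 318
283 + 318 → 601
Total encoded bits = sum of merged weights = 148 + 283 + 318 + 601 = 1350.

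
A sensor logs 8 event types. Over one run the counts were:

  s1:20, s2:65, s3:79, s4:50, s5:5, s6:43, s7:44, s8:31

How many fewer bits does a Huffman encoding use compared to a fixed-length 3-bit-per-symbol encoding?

Fixed-length: 3 bits × 337 symbols = 1011 bits.
Huffman merges:
combine s5(5), s1(20) → 25
combine 25, s8(31) → 56
combine s6(43), s7(44) → 87
combine s4(50), 56 → 106
combine s2(65), s3(79) → 144
combine 87, 106 → 193
combine 144, 193 → 337
Huffman total = 25 + 56 + 87 + 106 + 144 + 193 + 337 = 948 bits.
Saving = 1011 − 948 = 63 bits.

63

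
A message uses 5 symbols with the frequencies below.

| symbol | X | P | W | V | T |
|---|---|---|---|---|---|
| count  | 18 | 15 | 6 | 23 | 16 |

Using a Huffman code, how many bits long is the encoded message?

177

Merge the two smallest weights repeatedly:
combine W(6), P(15) → 21
combine T(16), X(18) → 34
combine 21, V(23) → 44
combine 34, 44 → 78
Total encoded bits = sum of merged weights = 21 + 34 + 44 + 78 = 177.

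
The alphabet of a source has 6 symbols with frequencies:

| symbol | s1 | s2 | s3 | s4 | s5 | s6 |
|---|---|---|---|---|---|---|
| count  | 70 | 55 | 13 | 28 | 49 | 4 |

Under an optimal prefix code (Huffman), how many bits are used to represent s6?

Repeatedly merge the two smallest:
merge s6(4) and s3(13): 17
merge 17 and s4(28): 45
merge 45 and s5(49): 94
merge s2(55) and s1(70): 125
merge 94 and 125: 219
The subtree containing s6 is merged 4 times, so code length = 4.

4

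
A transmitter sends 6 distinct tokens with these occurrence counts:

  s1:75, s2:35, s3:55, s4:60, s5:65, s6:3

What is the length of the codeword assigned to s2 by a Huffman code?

Build the tree from the bottom:
s6(3) + s2(35) → 38
38 + s3(55) → 93
s4(60) + s5(65) → 125
s1(75) + 93 → 168
125 + 168 → 293
s2's leaf is at depth 4, giving a 4-bit codeword.

4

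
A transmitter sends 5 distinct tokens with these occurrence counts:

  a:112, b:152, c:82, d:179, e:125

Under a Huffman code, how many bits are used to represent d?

Huffman merges, smallest pair first:
combine c(82), a(112) → 194
combine e(125), b(152) → 277
combine d(179), 194 → 373
combine 277, 373 → 650
d's leaf is at depth 2, giving a 2-bit codeword.

2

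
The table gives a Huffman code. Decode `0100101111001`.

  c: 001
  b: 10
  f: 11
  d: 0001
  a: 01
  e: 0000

acafba

Read left to right; each codeword is recognised as soon as it completes (prefix code):
  01→a | 001→c | 01→a | 11→f | 10→b | 01→a
Decoded message: acafba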